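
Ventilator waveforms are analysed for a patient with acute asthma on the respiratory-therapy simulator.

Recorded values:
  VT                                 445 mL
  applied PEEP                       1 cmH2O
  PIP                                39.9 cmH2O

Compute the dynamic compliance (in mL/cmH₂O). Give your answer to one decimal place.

Dynamic compliance = Vt / (PIP − PEEP) = 445 / (39.9 − 1) = 445 / 38.9 = 11.44 mL/cmH2O.

11.4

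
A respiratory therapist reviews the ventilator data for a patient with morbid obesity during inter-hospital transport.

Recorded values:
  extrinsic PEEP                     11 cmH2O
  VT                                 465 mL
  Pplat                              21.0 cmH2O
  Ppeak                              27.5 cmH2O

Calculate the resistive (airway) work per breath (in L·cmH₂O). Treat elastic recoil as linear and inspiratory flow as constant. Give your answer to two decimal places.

With constant inspiratory flow the resistive pressure is constant at PIP − Pplat = 27.5 − 21.0 = 6.5 cmH2O, so resistive work = 6.5 × 0.465 = 3.023 L·cmH2O.

3.02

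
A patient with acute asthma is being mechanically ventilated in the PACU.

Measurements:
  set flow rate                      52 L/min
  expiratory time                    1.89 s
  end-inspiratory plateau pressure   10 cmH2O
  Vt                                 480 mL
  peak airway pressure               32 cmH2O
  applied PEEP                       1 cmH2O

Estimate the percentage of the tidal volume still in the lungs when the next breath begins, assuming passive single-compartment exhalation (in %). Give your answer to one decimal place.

Flow: 52 L/min ÷ 60 = 0.8667 L/s.
R = (PIP − Pplat)/V̇ = (32 − 10) / 0.8667 = 22.0/0.8667 = 25.384 cmH2O·s/L.
C = Vt/(Pplat − PEEP) = 480.0 / (10 − 1) = 480.0/9.0 = 53.333 mL/cmH2O.
τ = R × C = 25.384 × 0.05333 L/cmH2O = 1.354 s.
Fraction remaining at end-expiration = e^(−Te/τ) = e^(−1.89/1.354) = 0.2476 → 24.76%.

24.8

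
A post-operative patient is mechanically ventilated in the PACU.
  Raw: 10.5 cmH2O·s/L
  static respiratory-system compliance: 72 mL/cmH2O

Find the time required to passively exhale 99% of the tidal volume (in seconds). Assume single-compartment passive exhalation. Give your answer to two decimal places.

3.48

τ = R × C = 10.5 × 72 mL/cmH2O = 10.5 × 0.072 L/cmH2O = 0.756 s.
Exhaled fraction f = 1 − e^(−t/τ) → t = −τ·ln(1 − f) = −0.756·ln(0.01) = 3.482 s.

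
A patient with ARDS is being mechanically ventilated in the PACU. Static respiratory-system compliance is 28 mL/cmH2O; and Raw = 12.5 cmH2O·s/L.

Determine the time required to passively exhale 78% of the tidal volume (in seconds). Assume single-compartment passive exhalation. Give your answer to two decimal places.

0.53

τ = R × C = 12.5 × 28 mL/cmH2O = 12.5 × 0.028 L/cmH2O = 0.35 s.
Exhaled fraction f = 1 − e^(−t/τ) → t = −τ·ln(1 − f) = −0.35·ln(0.22) = 0.5299 s.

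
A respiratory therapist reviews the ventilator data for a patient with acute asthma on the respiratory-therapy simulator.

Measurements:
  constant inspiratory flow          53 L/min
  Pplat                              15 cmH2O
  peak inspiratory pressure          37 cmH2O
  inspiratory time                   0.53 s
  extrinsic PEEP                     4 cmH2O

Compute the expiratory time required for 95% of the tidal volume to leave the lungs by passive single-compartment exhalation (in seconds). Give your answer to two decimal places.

3.18

Flow: 53 L/min ÷ 60 = 0.8833 L/s.
Vt = flow × Ti = 0.8833 L/s × 0.53 s × 1000 mL/L = 468.15 mL.
R = (PIP − Pplat)/V̇ = (37 − 15) / 0.8833 = 22.0/0.8833 = 24.907 cmH2O·s/L.
C = Vt/(Pplat − PEEP) = 468.15 / (15 − 4) = 468.15/11.0 = 42.559 mL/cmH2O.
τ = R × C = 24.907 × 0.04256 L/cmH2O = 1.06 s.
t = −τ·ln(1 − 0.95) = −1.06·ln(0.05) = 3.175 s.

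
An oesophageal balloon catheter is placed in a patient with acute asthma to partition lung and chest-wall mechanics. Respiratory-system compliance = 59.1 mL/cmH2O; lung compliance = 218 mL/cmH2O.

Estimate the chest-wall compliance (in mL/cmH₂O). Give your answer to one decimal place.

81.1

1/Ccw = 1/Crs − 1/CL.
1/Ccw = 1/59.1 − 1/218 = 0.01233.
Ccw = 81.103 mL/cmH2O.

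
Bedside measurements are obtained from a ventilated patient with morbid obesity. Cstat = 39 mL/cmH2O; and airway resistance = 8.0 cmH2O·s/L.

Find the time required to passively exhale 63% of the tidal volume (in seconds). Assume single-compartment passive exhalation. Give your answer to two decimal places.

0.31

τ = R × C = 8.0 × 39 mL/cmH2O = 8.0 × 0.039 L/cmH2O = 0.312 s.
Exhaled fraction f = 1 − e^(−t/τ) → t = −τ·ln(1 − f) = −0.312·ln(0.37) = 0.3102 s.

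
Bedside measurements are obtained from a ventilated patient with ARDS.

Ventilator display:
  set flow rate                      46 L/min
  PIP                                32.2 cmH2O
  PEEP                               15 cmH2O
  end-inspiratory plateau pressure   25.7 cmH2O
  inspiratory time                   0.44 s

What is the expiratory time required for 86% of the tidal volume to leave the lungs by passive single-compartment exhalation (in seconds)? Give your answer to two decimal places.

0.53

Flow: 46 L/min ÷ 60 = 0.7667 L/s.
Vt = flow × Ti = 0.7667 L/s × 0.44 s × 1000 mL/L = 337.35 mL.
R = (PIP − Pplat)/V̇ = (32.2 − 25.7) / 0.7667 = 6.5/0.7667 = 8.478 cmH2O·s/L.
C = Vt/(Pplat − PEEP) = 337.35 / (25.7 − 15) = 337.35/10.7 = 31.528 mL/cmH2O.
τ = R × C = 8.478 × 0.03153 L/cmH2O = 0.2673 s.
t = −τ·ln(1 − 0.86) = −0.2673·ln(0.14) = 0.5255 s.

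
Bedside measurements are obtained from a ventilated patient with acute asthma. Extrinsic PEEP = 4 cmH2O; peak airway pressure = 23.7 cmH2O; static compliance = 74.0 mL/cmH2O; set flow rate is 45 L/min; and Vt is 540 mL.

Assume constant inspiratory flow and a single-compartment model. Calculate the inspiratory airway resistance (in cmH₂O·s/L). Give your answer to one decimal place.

Flow: 45 L/min ÷ 60 = 0.75 L/s.
Equation of motion (constant flow): PIP = Vt/C + R·V̇ + PEEP.
R·V̇ = PIP − Vt/C − PEEP = 23.7 − 540/74.0 − 4 = 23.7 − 7.297 − 4 = 12.403 cmH2O.
R = 12.403 / 0.75 = 16.537 cmH2O·s/L.

16.5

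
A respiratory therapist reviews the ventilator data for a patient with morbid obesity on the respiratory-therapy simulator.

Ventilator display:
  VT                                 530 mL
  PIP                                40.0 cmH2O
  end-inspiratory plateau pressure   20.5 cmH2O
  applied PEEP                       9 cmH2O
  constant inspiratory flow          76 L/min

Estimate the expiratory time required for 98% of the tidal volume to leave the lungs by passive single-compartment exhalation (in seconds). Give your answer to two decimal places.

2.78

Flow: 76 L/min ÷ 60 = 1.2667 L/s.
R = (PIP − Pplat)/V̇ = (40.0 − 20.5) / 1.2667 = 19.5/1.2667 = 15.394 cmH2O·s/L.
C = Vt/(Pplat − PEEP) = 530.0 / (20.5 − 9) = 530.0/11.5 = 46.087 mL/cmH2O.
τ = R × C = 15.394 × 0.04609 L/cmH2O = 0.7095 s.
t = −τ·ln(1 − 0.98) = −0.7095·ln(0.02) = 2.776 s.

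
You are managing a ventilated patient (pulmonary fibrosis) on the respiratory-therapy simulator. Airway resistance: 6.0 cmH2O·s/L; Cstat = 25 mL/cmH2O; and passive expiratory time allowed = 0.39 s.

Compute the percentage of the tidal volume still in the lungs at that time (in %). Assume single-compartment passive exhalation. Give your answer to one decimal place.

7.4

τ = R × C = 6.0 × 25 mL/cmH2O = 6.0 × 0.025 L/cmH2O = 0.15 s.
Passive exhalation: V(t)/V₀ = e^(−t/τ) = e^(−0.39/0.15) = 0.07427.
Fraction remaining = 0.07427 → 7.427%.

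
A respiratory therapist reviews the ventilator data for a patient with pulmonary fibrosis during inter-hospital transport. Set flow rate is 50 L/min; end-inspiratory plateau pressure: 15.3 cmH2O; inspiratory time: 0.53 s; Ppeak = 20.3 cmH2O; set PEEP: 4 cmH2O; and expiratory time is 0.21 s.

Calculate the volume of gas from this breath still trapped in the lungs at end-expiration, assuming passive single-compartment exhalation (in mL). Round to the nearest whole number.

180

Flow: 50 L/min ÷ 60 = 0.8333 L/s.
Vt = flow × Ti = 0.8333 L/s × 0.53 s × 1000 mL/L = 441.65 mL.
R = (PIP − Pplat)/V̇ = (20.3 − 15.3) / 0.8333 = 5.0/0.8333 = 6.0 cmH2O·s/L.
C = Vt/(Pplat − PEEP) = 441.65 / (15.3 − 4) = 441.65/11.3 = 39.084 mL/cmH2O.
τ = R × C = 6.0 × 0.03908 L/cmH2O = 0.2345 s.
Fraction remaining = e^(−Te/τ) = e^(−0.21/0.2345) = 0.4084.
Trapped volume = 441.65 × 0.4084 = 180.37 mL.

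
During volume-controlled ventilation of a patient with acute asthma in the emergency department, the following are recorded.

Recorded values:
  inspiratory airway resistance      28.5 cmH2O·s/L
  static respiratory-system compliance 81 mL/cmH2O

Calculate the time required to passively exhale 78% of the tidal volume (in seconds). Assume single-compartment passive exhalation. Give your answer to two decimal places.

τ = R × C = 28.5 × 81 mL/cmH2O = 28.5 × 0.081 L/cmH2O = 2.309 s.
Exhaled fraction f = 1 − e^(−t/τ) → t = −τ·ln(1 − f) = −2.309·ln(0.22) = 3.496 s.

3.50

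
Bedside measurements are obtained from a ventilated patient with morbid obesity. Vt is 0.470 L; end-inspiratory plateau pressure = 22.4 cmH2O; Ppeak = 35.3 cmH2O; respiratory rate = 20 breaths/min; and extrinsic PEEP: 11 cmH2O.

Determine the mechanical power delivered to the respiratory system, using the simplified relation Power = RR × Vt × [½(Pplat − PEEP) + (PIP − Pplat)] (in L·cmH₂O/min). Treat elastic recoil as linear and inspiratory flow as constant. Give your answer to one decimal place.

Per-breath work = Vt × [½(Pplat−PEEP) + (PIP−Pplat)] = 0.470 × [0.5×11.4 + 12.9] = 0.470 × 18.6 = 8.742 L·cmH2O.
Power = 20 × 8.742 = 174.84 L·cmH2O/min.

174.8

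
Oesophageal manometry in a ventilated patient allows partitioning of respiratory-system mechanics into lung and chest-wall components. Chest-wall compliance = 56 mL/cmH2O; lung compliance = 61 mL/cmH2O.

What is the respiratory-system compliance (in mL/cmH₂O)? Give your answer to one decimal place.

29.2

Lung and chest wall are elastances in series: 1/Crs = 1/CL + 1/Ccw.
1/Crs = 1/61 + 1/56 = 0.03425.
Crs = 29.197 mL/cmH2O.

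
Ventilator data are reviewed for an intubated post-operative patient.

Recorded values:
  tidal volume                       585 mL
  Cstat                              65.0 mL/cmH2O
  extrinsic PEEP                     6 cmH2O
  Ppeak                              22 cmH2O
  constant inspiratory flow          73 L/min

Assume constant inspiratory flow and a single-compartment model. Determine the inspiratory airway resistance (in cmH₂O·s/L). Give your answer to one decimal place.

5.8

Flow: 73 L/min ÷ 60 = 1.2167 L/s.
Equation of motion (constant flow): PIP = Vt/C + R·V̇ + PEEP.
R·V̇ = PIP − Vt/C − PEEP = 22 − 585/65.0 − 6 = 22 − 9.0 − 6 = 7.0 cmH2O.
R = 7.0 / 1.2167 = 5.753 cmH2O·s/L.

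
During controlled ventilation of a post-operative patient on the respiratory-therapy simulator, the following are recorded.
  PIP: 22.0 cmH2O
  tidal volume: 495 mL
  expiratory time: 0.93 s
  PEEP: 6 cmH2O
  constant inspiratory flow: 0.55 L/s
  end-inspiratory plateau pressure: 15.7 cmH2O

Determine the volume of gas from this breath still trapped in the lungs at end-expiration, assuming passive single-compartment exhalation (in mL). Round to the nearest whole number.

101

R = (PIP − Pplat)/V̇ = (22.0 − 15.7) / 0.55 = 6.3/0.55 = 11.455 cmH2O·s/L.
C = Vt/(Pplat − PEEP) = 495.0 / (15.7 − 6) = 495.0/9.7 = 51.031 mL/cmH2O.
τ = R × C = 11.455 × 0.05103 L/cmH2O = 0.5845 s.
Fraction remaining = e^(−Te/τ) = e^(−0.93/0.5845) = 0.2037.
Trapped volume = 495.0 × 0.2037 = 100.83 mL.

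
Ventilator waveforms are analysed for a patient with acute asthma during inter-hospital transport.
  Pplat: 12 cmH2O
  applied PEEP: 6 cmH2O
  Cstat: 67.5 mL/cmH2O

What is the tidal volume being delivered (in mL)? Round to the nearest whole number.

Vt = Cstat × (Pplat − PEEP) = 67.5 × (12 − 6) = 67.5 × 6.0 = 405.0 mL.

405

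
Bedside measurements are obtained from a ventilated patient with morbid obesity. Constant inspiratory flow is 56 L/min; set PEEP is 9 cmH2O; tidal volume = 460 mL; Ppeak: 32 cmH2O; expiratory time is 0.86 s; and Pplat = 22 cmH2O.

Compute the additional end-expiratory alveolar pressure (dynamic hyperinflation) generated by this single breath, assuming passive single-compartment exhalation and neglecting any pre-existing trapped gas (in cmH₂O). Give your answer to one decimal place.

Flow: 56 L/min ÷ 60 = 0.9333 L/s.
R = (PIP − Pplat)/V̇ = (32 − 22) / 0.9333 = 10.0/0.9333 = 10.715 cmH2O·s/L.
C = Vt/(Pplat − PEEP) = 460.0 / (22 − 9) = 460.0/13.0 = 35.385 mL/cmH2O.
τ = R × C = 10.715 × 0.03539 L/cmH2O = 0.3792 s.
Fraction remaining = e^(−Te/τ) = e^(−0.86/0.3792) = 0.1035; trapped volume = 460.0 × 0.1035 = 47.61 mL.
Additional alveolar pressure from trapping ≈ V_trapped / C = 47.61 / 35.385 = 1.345 cmH2O.

1.3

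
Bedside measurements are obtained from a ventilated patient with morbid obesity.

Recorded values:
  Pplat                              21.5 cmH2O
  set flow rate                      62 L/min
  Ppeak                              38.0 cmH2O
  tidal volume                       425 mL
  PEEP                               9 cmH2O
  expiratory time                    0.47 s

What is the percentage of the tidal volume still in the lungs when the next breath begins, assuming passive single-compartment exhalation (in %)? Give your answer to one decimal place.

42.1

Flow: 62 L/min ÷ 60 = 1.0333 L/s.
R = (PIP − Pplat)/V̇ = (38.0 − 21.5) / 1.0333 = 16.5/1.0333 = 15.968 cmH2O·s/L.
C = Vt/(Pplat − PEEP) = 425.0 / (21.5 − 9) = 425.0/12.5 = 34.0 mL/cmH2O.
τ = R × C = 15.968 × 0.034 L/cmH2O = 0.5429 s.
Fraction remaining at end-expiration = e^(−Te/τ) = e^(−0.47/0.5429) = 0.4207 → 42.07%.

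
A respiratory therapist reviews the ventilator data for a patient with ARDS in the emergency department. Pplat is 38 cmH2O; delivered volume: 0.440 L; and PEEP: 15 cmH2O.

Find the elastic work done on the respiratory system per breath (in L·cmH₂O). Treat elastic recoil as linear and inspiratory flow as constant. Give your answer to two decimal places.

Elastic work ≈ ½ × (Pplat − PEEP) × Vt = 0.5 × (38 − 15) × 0.440 L = 0.5 × 23.0 × 0.440 = 5.06 L·cmH2O.

5.06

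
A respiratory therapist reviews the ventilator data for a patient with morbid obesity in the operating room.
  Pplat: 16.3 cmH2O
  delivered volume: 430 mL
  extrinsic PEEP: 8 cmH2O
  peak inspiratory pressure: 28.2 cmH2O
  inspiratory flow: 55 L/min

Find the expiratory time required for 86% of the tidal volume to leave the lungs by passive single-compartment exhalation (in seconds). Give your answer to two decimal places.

Flow: 55 L/min ÷ 60 = 0.9167 L/s.
R = (PIP − Pplat)/V̇ = (28.2 − 16.3) / 0.9167 = 11.9/0.9167 = 12.981 cmH2O·s/L.
C = Vt/(Pplat − PEEP) = 430.0 / (16.3 − 8) = 430.0/8.3 = 51.807 mL/cmH2O.
τ = R × C = 12.981 × 0.05181 L/cmH2O = 0.6725 s.
t = −τ·ln(1 − 0.86) = −0.6725·ln(0.14) = 1.322 s.

1.32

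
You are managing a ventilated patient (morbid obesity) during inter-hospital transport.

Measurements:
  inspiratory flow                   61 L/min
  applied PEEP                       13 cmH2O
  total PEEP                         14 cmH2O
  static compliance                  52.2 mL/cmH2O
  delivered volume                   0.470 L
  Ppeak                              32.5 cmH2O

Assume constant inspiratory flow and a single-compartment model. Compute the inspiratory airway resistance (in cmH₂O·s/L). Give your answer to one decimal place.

Flow: 61 L/min ÷ 60 = 1.0167 L/s.
Total PEEP = 14 cmH2O (set 13 + intrinsic 1); this is the baseline alveolar pressure.
Equation of motion (constant flow): PIP = Vt/C + R·V̇ + PEEP.
R·V̇ = PIP − Vt/C − PEEP = 32.5 − 470/52.2 − 14 = 32.5 − 9.004 − 14 = 9.496 cmH2O.
R = 9.496 / 1.0167 = 9.34 cmH2O·s/L.

9.3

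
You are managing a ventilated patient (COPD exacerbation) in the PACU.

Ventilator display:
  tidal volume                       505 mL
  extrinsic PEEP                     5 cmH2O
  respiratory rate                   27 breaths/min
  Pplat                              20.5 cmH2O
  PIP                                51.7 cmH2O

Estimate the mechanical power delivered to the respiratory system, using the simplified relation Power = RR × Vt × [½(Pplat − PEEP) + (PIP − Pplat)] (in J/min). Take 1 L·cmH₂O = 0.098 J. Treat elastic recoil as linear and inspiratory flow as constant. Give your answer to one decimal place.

Per-breath work = Vt × [½(Pplat−PEEP) + (PIP−Pplat)] = 0.505 × [0.5×15.5 + 31.2] = 0.505 × 38.95 = 19.67 L·cmH2O.
Power = 27 × 19.67 = 531.09 L·cmH2O/min.
× 0.098 J/(L·cmH2O) → 52.047 J/min.

52.0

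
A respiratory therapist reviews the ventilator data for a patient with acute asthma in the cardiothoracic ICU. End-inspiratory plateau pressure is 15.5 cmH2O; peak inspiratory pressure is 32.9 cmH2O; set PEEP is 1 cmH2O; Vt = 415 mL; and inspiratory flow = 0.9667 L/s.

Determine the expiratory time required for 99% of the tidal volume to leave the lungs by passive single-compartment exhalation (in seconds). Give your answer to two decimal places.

2.37

R = (PIP − Pplat)/V̇ = (32.9 − 15.5) / 0.9667 = 17.4/0.9667 = 17.999 cmH2O·s/L.
C = Vt/(Pplat − PEEP) = 415.0 / (15.5 − 1) = 415.0/14.5 = 28.621 mL/cmH2O.
τ = R × C = 17.999 × 0.02862 L/cmH2O = 0.5151 s.
t = −τ·ln(1 − 0.99) = −0.5151·ln(0.01) = 2.372 s.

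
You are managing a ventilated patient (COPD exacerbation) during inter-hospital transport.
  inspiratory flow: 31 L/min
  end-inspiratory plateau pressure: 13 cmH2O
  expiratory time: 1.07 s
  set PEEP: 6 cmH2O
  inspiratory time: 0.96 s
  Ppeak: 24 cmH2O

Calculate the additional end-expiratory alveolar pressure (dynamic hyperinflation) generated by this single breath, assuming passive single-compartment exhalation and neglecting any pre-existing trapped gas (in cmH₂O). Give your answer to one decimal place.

3.4

Flow: 31 L/min ÷ 60 = 0.5167 L/s.
Vt = flow × Ti = 0.5167 L/s × 0.96 s × 1000 mL/L = 496.03 mL.
R = (PIP − Pplat)/V̇ = (24 − 13) / 0.5167 = 11.0/0.5167 = 21.289 cmH2O·s/L.
C = Vt/(Pplat − PEEP) = 496.03 / (13 − 6) = 496.03/7.0 = 70.861 mL/cmH2O.
τ = R × C = 21.289 × 0.07086 L/cmH2O = 1.509 s.
Fraction remaining = e^(−Te/τ) = e^(−1.07/1.509) = 0.4921; trapped volume = 496.03 × 0.4921 = 244.1 mL.
Additional alveolar pressure from trapping ≈ V_trapped / C = 244.1 / 70.861 = 3.445 cmH2O.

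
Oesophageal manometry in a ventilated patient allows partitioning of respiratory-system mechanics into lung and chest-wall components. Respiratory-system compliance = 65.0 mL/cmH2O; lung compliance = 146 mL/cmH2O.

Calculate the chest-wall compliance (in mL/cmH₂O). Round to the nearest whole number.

1/Ccw = 1/Crs − 1/CL.
1/Ccw = 1/65.0 − 1/146 = 0.008535.
Ccw = 117.16 mL/cmH2O.

117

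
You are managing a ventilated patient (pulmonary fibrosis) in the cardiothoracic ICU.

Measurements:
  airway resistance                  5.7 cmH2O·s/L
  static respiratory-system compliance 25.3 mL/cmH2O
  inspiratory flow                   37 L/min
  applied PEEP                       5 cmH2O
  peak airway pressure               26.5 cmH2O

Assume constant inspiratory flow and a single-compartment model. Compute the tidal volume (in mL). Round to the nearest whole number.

Flow: 37 L/min ÷ 60 = 0.6167 L/s.
Equation of motion (constant flow): PIP = Vt/C + R·V̇ + PEEP.
Vt/C = PIP − R·V̇ − PEEP = 26.5 − 3.515 − 5 = 17.985 cmH2O.
Vt = C × 17.985 = 25.3 × 17.985 = 455.02 mL.

455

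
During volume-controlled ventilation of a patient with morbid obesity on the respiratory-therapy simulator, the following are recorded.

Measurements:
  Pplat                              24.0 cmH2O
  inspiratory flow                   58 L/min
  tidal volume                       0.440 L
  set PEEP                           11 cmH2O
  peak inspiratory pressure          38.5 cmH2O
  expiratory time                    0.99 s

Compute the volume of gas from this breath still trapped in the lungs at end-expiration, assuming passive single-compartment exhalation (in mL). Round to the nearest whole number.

Flow: 58 L/min ÷ 60 = 0.9667 L/s.
R = (PIP − Pplat)/V̇ = (38.5 − 24.0) / 0.9667 = 14.5/0.9667 = 14.999 cmH2O·s/L.
C = Vt/(Pplat − PEEP) = 440.0 / (24.0 − 11) = 440.0/13.0 = 33.846 mL/cmH2O.
τ = R × C = 14.999 × 0.03385 L/cmH2O = 0.5077 s.
Fraction remaining = e^(−Te/τ) = e^(−0.99/0.5077) = 0.1423.
Trapped volume = 440.0 × 0.1423 = 62.612 mL.

63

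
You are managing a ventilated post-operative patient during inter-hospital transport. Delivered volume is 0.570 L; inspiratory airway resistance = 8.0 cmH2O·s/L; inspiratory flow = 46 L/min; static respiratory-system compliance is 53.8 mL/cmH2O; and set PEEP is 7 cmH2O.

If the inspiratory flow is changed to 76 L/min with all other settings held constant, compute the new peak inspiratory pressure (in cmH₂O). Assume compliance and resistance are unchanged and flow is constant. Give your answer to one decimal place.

27.7

Flow: 46 L/min ÷ 60 = 0.7667 L/s.
New flow: 76 L/min ÷ 60 = 1.2667 L/s.
PIP = Vt/C + R·V̇ + PEEP (constant-flow equation of motion).
Only the resistive term changes: ΔPIP = R × ΔV̇ = 8.0 × (1.2667 − 0.7667) = 8.0 × 0.5 = 4.0 cmH2O.
Original PIP = 570/53.8 + 8.0×0.7667 + 7 = 23.728 cmH2O; new PIP = 23.728 + (4.0) = 27.728 cmH2O.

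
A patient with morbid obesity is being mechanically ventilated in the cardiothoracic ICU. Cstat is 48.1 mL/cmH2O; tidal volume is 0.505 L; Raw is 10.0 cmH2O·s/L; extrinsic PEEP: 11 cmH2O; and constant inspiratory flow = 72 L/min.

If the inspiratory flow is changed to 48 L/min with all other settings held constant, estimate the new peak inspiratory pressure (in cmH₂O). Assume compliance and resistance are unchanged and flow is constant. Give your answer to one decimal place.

Flow: 72 L/min ÷ 60 = 1.2 L/s.
New flow: 48 L/min ÷ 60 = 0.8 L/s.
PIP = Vt/C + R·V̇ + PEEP (constant-flow equation of motion).
Only the resistive term changes: ΔPIP = R × ΔV̇ = 10.0 × (0.8 − 1.2) = 10.0 × -0.4 = -4.0 cmH2O.
Original PIP = 505/48.1 + 10.0×1.2 + 11 = 33.499 cmH2O; new PIP = 33.499 + (-4.0) = 29.499 cmH2O.

29.5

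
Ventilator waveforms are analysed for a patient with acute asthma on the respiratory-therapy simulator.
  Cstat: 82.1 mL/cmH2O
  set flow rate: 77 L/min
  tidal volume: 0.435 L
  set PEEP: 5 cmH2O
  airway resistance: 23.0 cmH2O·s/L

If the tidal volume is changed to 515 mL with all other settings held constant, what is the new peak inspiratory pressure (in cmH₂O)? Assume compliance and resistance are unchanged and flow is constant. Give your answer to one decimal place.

Flow: 77 L/min ÷ 60 = 1.2833 L/s.
PIP = Vt/C + R·V̇ + PEEP (constant-flow equation of motion).
Only the elastic term changes: ΔPIP = ΔVt / C = (515 − 435) / 82.1 = 0.9744 cmH2O.
Original PIP = 435/82.1 + 23.0×1.2833 + 5 = 39.814 cmH2O; new PIP = 39.814 + (0.9744) = 40.788 cmH2O.

40.8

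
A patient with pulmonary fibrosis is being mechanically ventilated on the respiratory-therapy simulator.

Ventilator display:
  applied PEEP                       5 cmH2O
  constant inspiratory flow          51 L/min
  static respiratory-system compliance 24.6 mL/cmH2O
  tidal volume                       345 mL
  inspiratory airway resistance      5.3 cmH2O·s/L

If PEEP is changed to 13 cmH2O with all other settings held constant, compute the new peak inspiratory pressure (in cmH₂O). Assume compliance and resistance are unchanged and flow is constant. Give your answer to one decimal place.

Flow: 51 L/min ÷ 60 = 0.85 L/s.
PIP = Vt/C + R·V̇ + PEEP (constant-flow equation of motion).
Only the baseline term changes: ΔPIP = ΔPEEP = 13 − 5 = 8.0 cmH2O.
Original PIP = 345/24.6 + 5.3×0.85 + 5 = 23.529 cmH2O; new PIP = 23.529 + (8.0) = 31.529 cmH2O.

31.5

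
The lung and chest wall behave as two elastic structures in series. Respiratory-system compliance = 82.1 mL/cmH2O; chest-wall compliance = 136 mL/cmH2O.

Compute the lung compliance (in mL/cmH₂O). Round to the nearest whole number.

207

1/CL = 1/Crs − 1/Ccw.
1/CL = 1/82.1 − 1/136 = 0.004827.
CL = 207.17 mL/cmH2O.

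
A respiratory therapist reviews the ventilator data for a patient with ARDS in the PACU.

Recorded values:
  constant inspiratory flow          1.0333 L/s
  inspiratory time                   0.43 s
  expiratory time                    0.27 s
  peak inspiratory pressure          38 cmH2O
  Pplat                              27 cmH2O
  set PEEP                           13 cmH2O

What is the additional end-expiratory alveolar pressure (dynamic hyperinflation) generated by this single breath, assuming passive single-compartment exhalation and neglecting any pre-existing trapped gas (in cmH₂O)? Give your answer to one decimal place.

Vt = flow × Ti = 1.0333 L/s × 0.43 s × 1000 mL/L = 444.32 mL.
R = (PIP − Pplat)/V̇ = (38 − 27) / 1.0333 = 11.0/1.0333 = 10.646 cmH2O·s/L.
C = Vt/(Pplat − PEEP) = 444.32 / (27 − 13) = 444.32/14.0 = 31.737 mL/cmH2O.
τ = R × C = 10.646 × 0.03174 L/cmH2O = 0.3379 s.
Fraction remaining = e^(−Te/τ) = e^(−0.27/0.3379) = 0.4498; trapped volume = 444.32 × 0.4498 = 199.86 mL.
Additional alveolar pressure from trapping ≈ V_trapped / C = 199.86 / 31.737 = 6.297 cmH2O.

6.3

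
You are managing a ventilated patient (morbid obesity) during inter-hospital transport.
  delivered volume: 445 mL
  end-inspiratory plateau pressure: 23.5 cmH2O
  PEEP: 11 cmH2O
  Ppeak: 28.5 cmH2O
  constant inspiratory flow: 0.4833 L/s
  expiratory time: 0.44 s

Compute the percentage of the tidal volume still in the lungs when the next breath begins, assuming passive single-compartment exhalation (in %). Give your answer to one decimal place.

30.3

R = (PIP − Pplat)/V̇ = (28.5 − 23.5) / 0.4833 = 5.0/0.4833 = 10.346 cmH2O·s/L.
C = Vt/(Pplat − PEEP) = 445.0 / (23.5 − 11) = 445.0/12.5 = 35.6 mL/cmH2O.
τ = R × C = 10.346 × 0.0356 L/cmH2O = 0.3683 s.
Fraction remaining at end-expiration = e^(−Te/τ) = e^(−0.44/0.3683) = 0.3028 → 30.28%.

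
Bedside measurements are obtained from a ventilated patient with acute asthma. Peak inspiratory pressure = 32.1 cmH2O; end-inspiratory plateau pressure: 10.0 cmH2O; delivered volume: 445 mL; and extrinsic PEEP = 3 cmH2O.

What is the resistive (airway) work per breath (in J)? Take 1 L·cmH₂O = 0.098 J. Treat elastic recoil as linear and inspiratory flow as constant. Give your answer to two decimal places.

With constant inspiratory flow the resistive pressure is constant at PIP − Pplat = 32.1 − 10.0 = 22.1 cmH2O, so resistive work = 22.1 × 0.445 = 9.835 L·cmH2O.
× 0.098 J/(L·cmH2O) → 0.9638 J.

0.96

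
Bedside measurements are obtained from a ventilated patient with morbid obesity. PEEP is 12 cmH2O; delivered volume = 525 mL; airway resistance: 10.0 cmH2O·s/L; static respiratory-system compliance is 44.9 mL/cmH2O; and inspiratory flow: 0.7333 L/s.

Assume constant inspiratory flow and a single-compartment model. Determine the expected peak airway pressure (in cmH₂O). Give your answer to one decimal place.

31.0

Equation of motion (constant flow): PIP = Vt/C + R·V̇ + PEEP.
PIP = 525/44.9 + 10.0×0.7333 + 12 = 11.693 + 7.333 + 12 = 31.026 cmH2O.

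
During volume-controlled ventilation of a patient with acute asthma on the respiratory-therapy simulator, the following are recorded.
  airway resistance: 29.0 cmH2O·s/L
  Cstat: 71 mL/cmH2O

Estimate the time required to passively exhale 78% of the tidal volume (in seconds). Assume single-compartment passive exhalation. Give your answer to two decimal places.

3.12

τ = R × C = 29.0 × 71 mL/cmH2O = 29.0 × 0.071 L/cmH2O = 2.059 s.
Exhaled fraction f = 1 − e^(−t/τ) → t = −τ·ln(1 − f) = −2.059·ln(0.22) = 3.118 s.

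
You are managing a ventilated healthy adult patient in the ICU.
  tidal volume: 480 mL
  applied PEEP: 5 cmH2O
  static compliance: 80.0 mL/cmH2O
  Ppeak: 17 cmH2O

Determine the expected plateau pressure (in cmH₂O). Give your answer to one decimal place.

11.0

Pplat = PEEP + Vt / Cstat = 5 + 480 / 80.0 = 5 + 6.0 = 11.0 cmH2O.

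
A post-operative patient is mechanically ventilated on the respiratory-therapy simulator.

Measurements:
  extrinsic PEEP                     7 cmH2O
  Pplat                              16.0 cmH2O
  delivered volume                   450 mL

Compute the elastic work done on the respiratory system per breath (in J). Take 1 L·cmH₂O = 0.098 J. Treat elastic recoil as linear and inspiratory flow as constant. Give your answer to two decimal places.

0.20

Elastic work ≈ ½ × (Pplat − PEEP) × Vt = 0.5 × (16.0 − 7) × 0.450 L = 0.5 × 9.0 × 0.450 = 2.025 L·cmH2O.
× 0.098 J/(L·cmH2O) → 0.1985 J.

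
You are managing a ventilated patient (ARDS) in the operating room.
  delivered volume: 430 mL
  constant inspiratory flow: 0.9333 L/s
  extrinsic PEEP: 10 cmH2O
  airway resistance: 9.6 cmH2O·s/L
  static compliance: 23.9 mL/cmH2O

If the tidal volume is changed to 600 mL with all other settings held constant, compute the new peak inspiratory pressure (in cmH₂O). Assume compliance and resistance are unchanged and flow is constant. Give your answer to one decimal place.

44.1

PIP = Vt/C + R·V̇ + PEEP (constant-flow equation of motion).
Only the elastic term changes: ΔPIP = ΔVt / C = (600 − 430) / 23.9 = 7.113 cmH2O.
Original PIP = 430/23.9 + 9.6×0.9333 + 10 = 36.951 cmH2O; new PIP = 36.951 + (7.113) = 44.064 cmH2O.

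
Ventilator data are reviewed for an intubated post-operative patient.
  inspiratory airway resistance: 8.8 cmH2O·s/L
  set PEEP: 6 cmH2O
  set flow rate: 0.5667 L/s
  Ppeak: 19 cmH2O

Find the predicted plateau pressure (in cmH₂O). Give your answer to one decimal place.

Pplat = PIP − Raw × flow = 19 − 8.8 × 0.5667 = 19 − 4.987 = 14.013 cmH2O.

14.0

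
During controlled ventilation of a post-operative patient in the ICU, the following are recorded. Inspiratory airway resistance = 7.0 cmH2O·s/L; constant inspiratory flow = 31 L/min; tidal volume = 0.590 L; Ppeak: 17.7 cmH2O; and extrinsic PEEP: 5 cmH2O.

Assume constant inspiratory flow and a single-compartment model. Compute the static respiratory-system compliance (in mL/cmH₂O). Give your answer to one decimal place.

65.0

Flow: 31 L/min ÷ 60 = 0.5167 L/s.
Equation of motion (constant flow): PIP = Vt/C + R·V̇ + PEEP.
Vt/C = PIP − R·V̇ − PEEP = 17.7 − 7.0×0.5167 − 5 = 17.7 − 3.617 − 5 = 9.083 cmH2O.
C = Vt / 9.083 = 590 / 9.083 = 64.957 mL/cmH2O.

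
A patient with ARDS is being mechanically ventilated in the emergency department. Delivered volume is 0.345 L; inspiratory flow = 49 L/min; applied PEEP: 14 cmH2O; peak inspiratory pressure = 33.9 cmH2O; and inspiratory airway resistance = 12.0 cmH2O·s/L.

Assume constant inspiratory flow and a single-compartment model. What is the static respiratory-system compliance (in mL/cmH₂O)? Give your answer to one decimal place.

34.2

Flow: 49 L/min ÷ 60 = 0.8167 L/s.
Equation of motion (constant flow): PIP = Vt/C + R·V̇ + PEEP.
Vt/C = PIP − R·V̇ − PEEP = 33.9 − 12.0×0.8167 − 14 = 33.9 − 9.8 − 14 = 10.1 cmH2O.
C = Vt / 10.1 = 345 / 10.1 = 34.158 mL/cmH2O.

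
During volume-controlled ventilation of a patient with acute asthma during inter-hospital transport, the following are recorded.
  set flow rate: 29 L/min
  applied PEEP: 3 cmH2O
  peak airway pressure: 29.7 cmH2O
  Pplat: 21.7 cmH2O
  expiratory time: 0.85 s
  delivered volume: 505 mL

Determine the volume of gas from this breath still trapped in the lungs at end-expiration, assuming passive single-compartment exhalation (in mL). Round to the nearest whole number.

75

Flow: 29 L/min ÷ 60 = 0.4833 L/s.
R = (PIP − Pplat)/V̇ = (29.7 − 21.7) / 0.4833 = 8.0/0.4833 = 16.553 cmH2O·s/L.
C = Vt/(Pplat − PEEP) = 505.0 / (21.7 − 3) = 505.0/18.7 = 27.005 mL/cmH2O.
τ = R × C = 16.553 × 0.02701 L/cmH2O = 0.4471 s.
Fraction remaining = e^(−Te/τ) = e^(−0.85/0.4471) = 0.1494.
Trapped volume = 505.0 × 0.1494 = 75.447 mL.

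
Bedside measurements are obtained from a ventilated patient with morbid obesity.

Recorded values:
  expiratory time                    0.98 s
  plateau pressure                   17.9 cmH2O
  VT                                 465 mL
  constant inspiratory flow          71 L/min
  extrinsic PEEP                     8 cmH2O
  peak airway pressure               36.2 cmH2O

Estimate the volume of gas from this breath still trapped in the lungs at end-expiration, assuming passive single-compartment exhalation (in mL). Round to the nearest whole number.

Flow: 71 L/min ÷ 60 = 1.1833 L/s.
R = (PIP − Pplat)/V̇ = (36.2 − 17.9) / 1.1833 = 18.3/1.1833 = 15.465 cmH2O·s/L.
C = Vt/(Pplat − PEEP) = 465.0 / (17.9 − 8) = 465.0/9.9 = 46.97 mL/cmH2O.
τ = R × C = 15.465 × 0.04697 L/cmH2O = 0.7264 s.
Fraction remaining = e^(−Te/τ) = e^(−0.98/0.7264) = 0.2595.
Trapped volume = 465.0 × 0.2595 = 120.67 mL.

121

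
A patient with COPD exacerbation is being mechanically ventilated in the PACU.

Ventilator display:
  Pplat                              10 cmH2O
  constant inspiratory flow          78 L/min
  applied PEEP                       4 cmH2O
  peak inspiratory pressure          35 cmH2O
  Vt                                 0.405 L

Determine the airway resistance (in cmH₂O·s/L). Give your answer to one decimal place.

19.2

Flow: 78 L/min ÷ 60 = 1.3 L/s.
Raw = (PIP − Pplat) / flow = (35 − 10) / 1.3 = 25.0 / 1.3 = 19.231 cmH2O·s/L.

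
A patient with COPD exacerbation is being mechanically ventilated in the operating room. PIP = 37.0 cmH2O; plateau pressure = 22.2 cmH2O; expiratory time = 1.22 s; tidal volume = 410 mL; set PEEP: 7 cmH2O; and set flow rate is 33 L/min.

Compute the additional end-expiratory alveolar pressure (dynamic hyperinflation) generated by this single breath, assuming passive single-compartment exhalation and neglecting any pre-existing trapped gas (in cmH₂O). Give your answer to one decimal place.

Flow: 33 L/min ÷ 60 = 0.55 L/s.
R = (PIP − Pplat)/V̇ = (37.0 − 22.2) / 0.55 = 14.8/0.55 = 26.909 cmH2O·s/L.
C = Vt/(Pplat − PEEP) = 410.0 / (22.2 − 7) = 410.0/15.2 = 26.974 mL/cmH2O.
τ = R × C = 26.909 × 0.02697 L/cmH2O = 0.7257 s.
Fraction remaining = e^(−Te/τ) = e^(−1.22/0.7257) = 0.1862; trapped volume = 410.0 × 0.1862 = 76.342 mL.
Additional alveolar pressure from trapping ≈ V_trapped / C = 76.342 / 26.974 = 2.83 cmH2O.

2.8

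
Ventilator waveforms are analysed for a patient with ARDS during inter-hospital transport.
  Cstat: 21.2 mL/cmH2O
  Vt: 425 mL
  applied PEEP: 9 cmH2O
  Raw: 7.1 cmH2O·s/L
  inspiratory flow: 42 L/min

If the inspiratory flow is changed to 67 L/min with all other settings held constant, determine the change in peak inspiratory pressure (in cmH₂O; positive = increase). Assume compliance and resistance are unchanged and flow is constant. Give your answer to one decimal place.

Flow: 42 L/min ÷ 60 = 0.7 L/s.
New flow: 67 L/min ÷ 60 = 1.1167 L/s.
PIP = Vt/C + R·V̇ + PEEP (constant-flow equation of motion).
Only the resistive term changes: ΔPIP = R × ΔV̇ = 7.1 × (1.1167 − 0.7) = 7.1 × 0.4167 = 2.959 cmH2O.

3.0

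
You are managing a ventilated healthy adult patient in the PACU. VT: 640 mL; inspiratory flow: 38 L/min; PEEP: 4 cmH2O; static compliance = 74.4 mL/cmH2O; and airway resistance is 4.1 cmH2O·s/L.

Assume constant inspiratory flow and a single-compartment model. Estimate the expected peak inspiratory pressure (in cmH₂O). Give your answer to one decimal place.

Flow: 38 L/min ÷ 60 = 0.6333 L/s.
Equation of motion (constant flow): PIP = Vt/C + R·V̇ + PEEP.
PIP = 640/74.4 + 4.1×0.6333 + 4 = 8.602 + 2.597 + 4 = 15.199 cmH2O.

15.2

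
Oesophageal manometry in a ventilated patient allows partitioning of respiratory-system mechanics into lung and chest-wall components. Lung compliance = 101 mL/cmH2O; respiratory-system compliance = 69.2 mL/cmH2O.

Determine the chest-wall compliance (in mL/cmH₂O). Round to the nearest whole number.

220

1/Ccw = 1/Crs − 1/CL.
1/Ccw = 1/69.2 − 1/101 = 0.00455.
Ccw = 219.78 mL/cmH2O.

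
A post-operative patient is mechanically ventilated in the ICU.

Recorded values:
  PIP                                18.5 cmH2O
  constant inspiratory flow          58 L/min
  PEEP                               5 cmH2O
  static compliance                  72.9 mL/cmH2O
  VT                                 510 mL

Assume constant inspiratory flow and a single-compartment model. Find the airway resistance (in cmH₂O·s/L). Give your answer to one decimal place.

Flow: 58 L/min ÷ 60 = 0.9667 L/s.
Equation of motion (constant flow): PIP = Vt/C + R·V̇ + PEEP.
R·V̇ = PIP − Vt/C − PEEP = 18.5 − 510/72.9 − 5 = 18.5 − 6.996 − 5 = 6.504 cmH2O.
R = 6.504 / 0.9667 = 6.728 cmH2O·s/L.

6.7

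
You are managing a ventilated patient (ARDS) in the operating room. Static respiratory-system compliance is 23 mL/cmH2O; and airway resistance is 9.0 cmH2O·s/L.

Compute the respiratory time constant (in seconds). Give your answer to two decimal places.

0.21

τ = R × C = 9.0 × 23 mL/cmH2O = 9.0 × 0.023 L/cmH2O = 0.207 s.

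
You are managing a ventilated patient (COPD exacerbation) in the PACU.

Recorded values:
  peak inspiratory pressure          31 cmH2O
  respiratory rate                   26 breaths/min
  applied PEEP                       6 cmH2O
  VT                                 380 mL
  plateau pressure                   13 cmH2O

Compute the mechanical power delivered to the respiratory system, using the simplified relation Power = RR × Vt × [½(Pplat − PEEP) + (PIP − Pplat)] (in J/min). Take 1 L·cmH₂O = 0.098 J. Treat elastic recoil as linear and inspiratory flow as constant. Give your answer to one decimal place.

Per-breath work = Vt × [½(Pplat−PEEP) + (PIP−Pplat)] = 0.380 × [0.5×7.0 + 18.0] = 0.380 × 21.5 = 8.17 L·cmH2O.
Power = 26 × 8.17 = 212.42 L·cmH2O/min.
× 0.098 J/(L·cmH2O) → 20.817 J/min.

20.8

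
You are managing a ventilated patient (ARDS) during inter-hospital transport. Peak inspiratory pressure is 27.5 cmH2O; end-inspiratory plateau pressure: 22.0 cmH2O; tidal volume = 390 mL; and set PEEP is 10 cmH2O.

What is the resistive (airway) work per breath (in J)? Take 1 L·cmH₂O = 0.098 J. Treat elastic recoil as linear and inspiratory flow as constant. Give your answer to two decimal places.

With constant inspiratory flow the resistive pressure is constant at PIP − Pplat = 27.5 − 22.0 = 5.5 cmH2O, so resistive work = 5.5 × 0.390 = 2.145 L·cmH2O.
× 0.098 J/(L·cmH2O) → 0.2102 J.

0.21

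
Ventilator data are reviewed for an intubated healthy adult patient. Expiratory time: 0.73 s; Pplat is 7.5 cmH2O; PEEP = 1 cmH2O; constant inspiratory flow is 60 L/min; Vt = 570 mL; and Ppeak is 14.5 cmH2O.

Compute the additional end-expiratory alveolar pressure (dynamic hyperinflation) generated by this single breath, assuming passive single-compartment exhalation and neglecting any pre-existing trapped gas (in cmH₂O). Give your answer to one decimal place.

2.0

Flow: 60 L/min ÷ 60 = 1 L/s.
R = (PIP − Pplat)/V̇ = (14.5 − 7.5) / 1 = 7.0/1 = 7.0 cmH2O·s/L.
C = Vt/(Pplat − PEEP) = 570.0 / (7.5 − 1) = 570.0/6.5 = 87.692 mL/cmH2O.
τ = R × C = 7.0 × 0.08769 L/cmH2O = 0.6138 s.
Fraction remaining = e^(−Te/τ) = e^(−0.73/0.6138) = 0.3044; trapped volume = 570.0 × 0.3044 = 173.51 mL.
Additional alveolar pressure from trapping ≈ V_trapped / C = 173.51 / 87.692 = 1.979 cmH2O.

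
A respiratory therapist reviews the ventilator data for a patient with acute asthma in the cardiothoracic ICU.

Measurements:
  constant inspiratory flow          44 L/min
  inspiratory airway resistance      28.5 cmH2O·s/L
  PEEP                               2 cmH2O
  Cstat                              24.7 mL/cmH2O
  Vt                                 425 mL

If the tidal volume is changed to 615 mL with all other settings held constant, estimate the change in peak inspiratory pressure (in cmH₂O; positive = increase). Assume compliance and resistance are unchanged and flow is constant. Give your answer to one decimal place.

7.7

PIP = Vt/C + R·V̇ + PEEP (constant-flow equation of motion).
Only the elastic term changes: ΔPIP = ΔVt / C = (615 − 425) / 24.7 = 7.692 cmH2O.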